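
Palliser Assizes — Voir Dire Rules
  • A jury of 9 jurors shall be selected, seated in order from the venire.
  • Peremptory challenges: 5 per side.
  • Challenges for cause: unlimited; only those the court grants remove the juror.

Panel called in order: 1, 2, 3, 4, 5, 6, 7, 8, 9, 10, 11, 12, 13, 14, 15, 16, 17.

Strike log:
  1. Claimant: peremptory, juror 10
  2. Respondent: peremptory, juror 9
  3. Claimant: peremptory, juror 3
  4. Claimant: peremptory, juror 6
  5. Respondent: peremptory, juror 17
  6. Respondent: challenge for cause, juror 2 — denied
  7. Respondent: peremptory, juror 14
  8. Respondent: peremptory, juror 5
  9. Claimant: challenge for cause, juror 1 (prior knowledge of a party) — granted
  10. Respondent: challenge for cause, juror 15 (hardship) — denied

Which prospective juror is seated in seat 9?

16

Removed: #1, #3, #5, #6, #9, #10, #14, #17. (#2, #15 stay — for-cause denied.)
Seating in order: seats 1–9 → #2, #4, #7, #8, #11, #12, #13, #15, #16.
So seat 9 is #16.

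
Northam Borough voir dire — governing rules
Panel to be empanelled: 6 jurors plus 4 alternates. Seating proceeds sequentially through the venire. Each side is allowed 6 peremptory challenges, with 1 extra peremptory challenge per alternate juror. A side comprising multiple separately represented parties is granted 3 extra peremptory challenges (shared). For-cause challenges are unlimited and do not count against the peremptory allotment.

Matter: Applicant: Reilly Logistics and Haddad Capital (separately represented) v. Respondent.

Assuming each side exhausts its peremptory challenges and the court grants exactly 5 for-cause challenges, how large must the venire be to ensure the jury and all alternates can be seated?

38

Seats to fill: 6 + 4 alternates = 10.
Peremptories — Applicant: 6 + 1×4 + 3 = 13; Respondent: 6 + 1×4 = 10; total 23.
For-cause removals: 5.
Minimum venire: 10 + 23 + 5 = 38.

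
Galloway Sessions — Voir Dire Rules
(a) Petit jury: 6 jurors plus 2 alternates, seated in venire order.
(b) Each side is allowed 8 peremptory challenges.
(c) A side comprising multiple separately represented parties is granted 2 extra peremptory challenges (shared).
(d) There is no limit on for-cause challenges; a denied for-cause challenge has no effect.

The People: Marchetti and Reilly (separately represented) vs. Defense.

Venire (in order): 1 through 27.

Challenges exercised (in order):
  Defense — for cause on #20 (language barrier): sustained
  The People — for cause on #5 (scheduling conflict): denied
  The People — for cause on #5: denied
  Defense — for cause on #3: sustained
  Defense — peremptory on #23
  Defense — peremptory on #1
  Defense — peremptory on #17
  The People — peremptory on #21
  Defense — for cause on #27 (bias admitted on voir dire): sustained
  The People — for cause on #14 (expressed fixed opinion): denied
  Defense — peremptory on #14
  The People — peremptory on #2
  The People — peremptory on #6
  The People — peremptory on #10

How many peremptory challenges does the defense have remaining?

Defense allotment: 8.
Defense peremptories used: #23, #1, #17, #14 — 4 (for-cause on #20, #3, #27 don't count).
Remaining: 8 − 4 = 4.

4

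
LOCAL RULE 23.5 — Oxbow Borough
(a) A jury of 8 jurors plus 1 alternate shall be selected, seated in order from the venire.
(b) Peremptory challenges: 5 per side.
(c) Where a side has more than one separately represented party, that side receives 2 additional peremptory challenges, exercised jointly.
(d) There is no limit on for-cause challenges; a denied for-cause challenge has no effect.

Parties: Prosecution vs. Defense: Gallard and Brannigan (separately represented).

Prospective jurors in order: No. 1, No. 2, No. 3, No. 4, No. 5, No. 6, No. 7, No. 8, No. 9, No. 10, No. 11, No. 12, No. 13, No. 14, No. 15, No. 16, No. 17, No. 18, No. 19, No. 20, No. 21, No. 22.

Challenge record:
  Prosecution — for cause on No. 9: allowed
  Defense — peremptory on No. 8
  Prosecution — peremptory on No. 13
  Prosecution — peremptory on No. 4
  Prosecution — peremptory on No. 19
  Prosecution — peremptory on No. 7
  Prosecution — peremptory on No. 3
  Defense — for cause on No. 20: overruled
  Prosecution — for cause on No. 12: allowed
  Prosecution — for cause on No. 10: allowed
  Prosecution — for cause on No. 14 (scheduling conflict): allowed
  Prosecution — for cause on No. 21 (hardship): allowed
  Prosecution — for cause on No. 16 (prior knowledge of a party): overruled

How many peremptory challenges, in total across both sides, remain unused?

Prosecution allotment: 5. Defense allotment: 5 base + 2 multi-party = 7.
Prosecution peremptories used: #13, #4, #19, #7, #3 — 5 (for-cause on #9, #12, #10, #14, #21, #16 don't count).
Defense peremptories used: #8 — 1 (the for-cause on #20 doesn't count).
Remaining: (5 − 5) + (7 − 1) = 6.

6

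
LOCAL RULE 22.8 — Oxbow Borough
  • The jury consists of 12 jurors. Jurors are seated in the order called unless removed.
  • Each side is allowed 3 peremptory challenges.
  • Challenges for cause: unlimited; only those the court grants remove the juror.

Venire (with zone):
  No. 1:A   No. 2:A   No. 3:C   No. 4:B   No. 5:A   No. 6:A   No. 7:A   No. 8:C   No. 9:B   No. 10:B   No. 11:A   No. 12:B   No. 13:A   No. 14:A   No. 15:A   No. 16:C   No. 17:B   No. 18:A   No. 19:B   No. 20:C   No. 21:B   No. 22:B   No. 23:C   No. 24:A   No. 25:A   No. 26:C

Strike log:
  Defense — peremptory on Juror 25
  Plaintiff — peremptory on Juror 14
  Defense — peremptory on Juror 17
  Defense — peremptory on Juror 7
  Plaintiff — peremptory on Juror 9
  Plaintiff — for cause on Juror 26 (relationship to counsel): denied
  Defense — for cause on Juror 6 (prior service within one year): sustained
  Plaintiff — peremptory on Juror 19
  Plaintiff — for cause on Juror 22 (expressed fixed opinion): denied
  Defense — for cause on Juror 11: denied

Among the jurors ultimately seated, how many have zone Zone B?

Removed: #6, #7, #9, #14, #17, #19, #25.
Seated jurors 1–12: #1, #2, #3, #4, #5, #8, #10, #11, #12, #13, #15, #16.
Of those, in Zone B: #4, #10, #12 → 3.

3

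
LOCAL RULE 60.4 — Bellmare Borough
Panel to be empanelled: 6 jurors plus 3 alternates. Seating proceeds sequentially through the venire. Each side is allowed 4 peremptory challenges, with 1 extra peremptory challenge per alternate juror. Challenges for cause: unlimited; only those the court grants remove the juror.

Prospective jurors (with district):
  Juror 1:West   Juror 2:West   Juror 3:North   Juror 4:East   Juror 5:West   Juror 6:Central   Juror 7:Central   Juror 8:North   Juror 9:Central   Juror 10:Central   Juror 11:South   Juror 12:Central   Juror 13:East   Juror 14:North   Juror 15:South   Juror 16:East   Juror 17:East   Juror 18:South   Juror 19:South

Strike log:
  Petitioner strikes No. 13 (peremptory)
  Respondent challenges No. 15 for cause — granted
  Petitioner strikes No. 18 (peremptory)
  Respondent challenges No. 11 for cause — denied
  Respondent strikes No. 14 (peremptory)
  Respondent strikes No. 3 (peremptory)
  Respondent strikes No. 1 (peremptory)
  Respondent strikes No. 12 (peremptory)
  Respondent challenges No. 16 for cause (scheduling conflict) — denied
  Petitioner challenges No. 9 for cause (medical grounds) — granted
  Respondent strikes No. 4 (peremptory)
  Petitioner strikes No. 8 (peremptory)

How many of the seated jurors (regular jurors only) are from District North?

0

Removed: #1, #3, #4, #8, #9, #12, #13, #14, #15, #18.
Seated jurors 1–6: #2, #5, #6, #7, #10, #11 (alternates #16, #17, #19 not counted).
None of those are in District North → 0.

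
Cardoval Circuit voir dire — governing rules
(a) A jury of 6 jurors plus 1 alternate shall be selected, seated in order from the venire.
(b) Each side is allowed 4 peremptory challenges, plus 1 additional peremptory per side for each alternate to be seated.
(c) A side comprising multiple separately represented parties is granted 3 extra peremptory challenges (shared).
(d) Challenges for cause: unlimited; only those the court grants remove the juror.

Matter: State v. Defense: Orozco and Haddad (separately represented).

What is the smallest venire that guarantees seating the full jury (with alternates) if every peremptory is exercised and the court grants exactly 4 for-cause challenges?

Seats to fill: 6 + 1 alternates = 7.
Peremptories — State: 4 + 1×1 = 5; Defense: 4 + 1×1 + 3 = 8; total 13.
For-cause removals: 4.
Minimum venire: 7 + 13 + 4 = 24.

24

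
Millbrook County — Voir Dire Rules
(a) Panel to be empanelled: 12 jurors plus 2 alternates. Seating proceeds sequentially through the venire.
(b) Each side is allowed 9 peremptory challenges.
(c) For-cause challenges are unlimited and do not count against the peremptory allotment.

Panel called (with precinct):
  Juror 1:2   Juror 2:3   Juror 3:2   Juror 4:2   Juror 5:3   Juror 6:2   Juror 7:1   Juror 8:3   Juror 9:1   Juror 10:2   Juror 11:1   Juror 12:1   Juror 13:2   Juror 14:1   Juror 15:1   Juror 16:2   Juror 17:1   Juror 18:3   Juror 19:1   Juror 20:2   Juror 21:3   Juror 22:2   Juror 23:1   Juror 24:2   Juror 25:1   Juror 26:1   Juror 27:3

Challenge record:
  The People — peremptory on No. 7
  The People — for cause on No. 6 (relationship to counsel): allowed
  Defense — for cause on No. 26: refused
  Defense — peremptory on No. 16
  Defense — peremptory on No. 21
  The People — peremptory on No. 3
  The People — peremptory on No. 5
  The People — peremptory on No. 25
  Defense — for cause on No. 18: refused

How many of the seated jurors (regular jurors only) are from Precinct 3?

2

Removed: #3, #5, #6, #7, #16, #21, #25.
Seated jurors 1–12: #1, #2, #4, #8, #9, #10, #11, #12, #13, #14, #15, #17 (alternates #18, #19 not counted).
Of those, in Precinct 3: #2, #8 → 2.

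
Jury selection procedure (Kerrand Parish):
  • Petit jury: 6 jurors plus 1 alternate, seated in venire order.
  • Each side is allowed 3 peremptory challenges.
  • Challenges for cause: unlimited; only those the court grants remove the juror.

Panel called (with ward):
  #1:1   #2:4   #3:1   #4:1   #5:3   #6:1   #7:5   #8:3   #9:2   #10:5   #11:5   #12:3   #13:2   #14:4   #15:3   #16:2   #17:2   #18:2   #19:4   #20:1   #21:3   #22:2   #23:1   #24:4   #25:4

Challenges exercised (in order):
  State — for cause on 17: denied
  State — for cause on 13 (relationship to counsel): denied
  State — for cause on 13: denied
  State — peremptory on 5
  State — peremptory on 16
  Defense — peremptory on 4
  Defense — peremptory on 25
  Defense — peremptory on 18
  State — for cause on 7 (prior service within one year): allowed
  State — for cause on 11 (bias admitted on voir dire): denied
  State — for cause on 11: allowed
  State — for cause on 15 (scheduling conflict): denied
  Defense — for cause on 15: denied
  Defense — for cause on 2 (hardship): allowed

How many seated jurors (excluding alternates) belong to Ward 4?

Removed: #2, #4, #5, #7, #11, #16, #18, #25.
Seated jurors 1–6: #1, #3, #6, #8, #9, #10 (alternates #12 not counted).
None of those are in Ward 4 → 0.

0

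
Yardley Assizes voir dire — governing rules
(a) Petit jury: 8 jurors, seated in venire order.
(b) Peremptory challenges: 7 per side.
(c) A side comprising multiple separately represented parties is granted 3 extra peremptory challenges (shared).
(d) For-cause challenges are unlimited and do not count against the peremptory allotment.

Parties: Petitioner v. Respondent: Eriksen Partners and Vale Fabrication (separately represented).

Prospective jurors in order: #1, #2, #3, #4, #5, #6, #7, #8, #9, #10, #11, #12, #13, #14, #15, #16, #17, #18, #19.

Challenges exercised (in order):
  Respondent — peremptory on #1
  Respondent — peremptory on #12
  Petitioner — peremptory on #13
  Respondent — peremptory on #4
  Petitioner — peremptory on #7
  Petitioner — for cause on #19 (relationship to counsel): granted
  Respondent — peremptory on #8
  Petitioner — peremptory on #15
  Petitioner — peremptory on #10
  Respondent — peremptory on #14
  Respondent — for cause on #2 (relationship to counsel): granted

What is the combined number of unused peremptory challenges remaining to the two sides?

Petitioner allotment: 7. Respondent allotment: 7 base + 3 multi-party = 10.
Petitioner peremptories used: #13, #7, #15, #10 — 4 (the for-cause on #19 doesn't count).
Respondent peremptories used: #1, #12, #4, #8, #14 — 5 (the for-cause on #2 doesn't count).
Remaining: (7 − 4) + (10 − 5) = 8.

8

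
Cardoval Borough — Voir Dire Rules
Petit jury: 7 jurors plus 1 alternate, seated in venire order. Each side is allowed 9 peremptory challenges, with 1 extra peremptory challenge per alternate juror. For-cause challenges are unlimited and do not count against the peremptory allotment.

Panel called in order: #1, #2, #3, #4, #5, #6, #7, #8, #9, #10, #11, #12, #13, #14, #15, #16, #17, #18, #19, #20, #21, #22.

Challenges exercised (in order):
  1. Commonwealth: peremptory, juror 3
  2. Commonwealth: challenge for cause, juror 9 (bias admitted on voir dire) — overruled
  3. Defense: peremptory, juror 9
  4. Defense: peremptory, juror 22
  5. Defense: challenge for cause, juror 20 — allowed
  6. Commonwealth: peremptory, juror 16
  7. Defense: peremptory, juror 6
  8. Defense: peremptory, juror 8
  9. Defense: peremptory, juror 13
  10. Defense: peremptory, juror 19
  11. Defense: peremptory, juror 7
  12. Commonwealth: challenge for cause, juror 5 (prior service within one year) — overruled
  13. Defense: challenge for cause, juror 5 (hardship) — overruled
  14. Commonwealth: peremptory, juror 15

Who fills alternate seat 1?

Removed: #3, #6, #7, #8, #9, #13, #15, #16, #19, #20, #22. (#5 stays — for-cause denied.)
Seating in order: seats 1–7 → #1, #2, #4, #5, #10, #11, #12; alternates → #14.
So alternate 1 is #14.

14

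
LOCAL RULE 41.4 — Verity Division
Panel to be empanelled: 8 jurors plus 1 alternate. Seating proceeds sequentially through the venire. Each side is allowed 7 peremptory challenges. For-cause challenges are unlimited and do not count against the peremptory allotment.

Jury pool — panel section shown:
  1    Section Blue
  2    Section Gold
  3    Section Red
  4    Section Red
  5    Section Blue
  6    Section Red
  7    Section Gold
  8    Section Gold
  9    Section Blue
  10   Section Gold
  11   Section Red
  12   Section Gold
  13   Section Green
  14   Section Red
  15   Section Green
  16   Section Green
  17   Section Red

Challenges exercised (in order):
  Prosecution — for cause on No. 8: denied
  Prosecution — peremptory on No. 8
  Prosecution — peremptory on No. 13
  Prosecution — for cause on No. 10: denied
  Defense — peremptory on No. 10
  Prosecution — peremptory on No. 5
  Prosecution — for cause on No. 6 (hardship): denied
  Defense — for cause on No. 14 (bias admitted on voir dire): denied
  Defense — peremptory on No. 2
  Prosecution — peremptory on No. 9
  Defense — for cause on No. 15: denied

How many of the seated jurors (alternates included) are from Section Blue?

Removed: #2, #5, #8, #9, #10, #13.
Seated (9 incl. alternates): #1, #3, #4, #6, #7, #11, #12, #14, #15.
Of those, in Section Blue: #1 → 1.

1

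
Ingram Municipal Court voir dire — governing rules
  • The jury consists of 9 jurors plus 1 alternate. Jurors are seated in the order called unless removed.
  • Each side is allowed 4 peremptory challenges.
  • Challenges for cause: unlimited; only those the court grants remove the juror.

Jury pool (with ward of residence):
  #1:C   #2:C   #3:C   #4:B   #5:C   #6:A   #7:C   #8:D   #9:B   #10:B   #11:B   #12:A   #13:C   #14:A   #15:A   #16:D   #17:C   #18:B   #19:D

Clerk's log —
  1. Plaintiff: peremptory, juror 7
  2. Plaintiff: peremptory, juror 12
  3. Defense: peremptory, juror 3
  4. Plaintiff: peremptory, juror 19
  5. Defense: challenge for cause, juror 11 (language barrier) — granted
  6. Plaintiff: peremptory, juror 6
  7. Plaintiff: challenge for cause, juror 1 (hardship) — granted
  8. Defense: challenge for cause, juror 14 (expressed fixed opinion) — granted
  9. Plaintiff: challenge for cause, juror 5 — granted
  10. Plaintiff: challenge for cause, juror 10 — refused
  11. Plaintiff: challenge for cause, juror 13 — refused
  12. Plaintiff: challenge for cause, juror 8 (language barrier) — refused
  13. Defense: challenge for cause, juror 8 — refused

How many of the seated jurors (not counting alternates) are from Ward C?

3

Removed: #1, #3, #5, #6, #7, #11, #12, #14, #19.
Seated jurors 1–9: #2, #4, #8, #9, #10, #13, #15, #16, #17 (alternates #18 not counted).
Of those, in Ward C: #2, #13, #17 → 3.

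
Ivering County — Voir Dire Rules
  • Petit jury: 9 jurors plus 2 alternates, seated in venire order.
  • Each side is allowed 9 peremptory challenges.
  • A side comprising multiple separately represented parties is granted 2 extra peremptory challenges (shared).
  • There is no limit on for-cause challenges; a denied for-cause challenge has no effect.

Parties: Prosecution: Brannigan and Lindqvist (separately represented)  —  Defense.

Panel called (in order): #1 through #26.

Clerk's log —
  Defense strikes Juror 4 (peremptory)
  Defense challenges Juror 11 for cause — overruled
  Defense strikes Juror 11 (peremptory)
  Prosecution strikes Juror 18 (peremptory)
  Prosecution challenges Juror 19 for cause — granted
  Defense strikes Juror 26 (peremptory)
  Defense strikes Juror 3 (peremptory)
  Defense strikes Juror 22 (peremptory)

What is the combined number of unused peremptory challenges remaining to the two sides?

Prosecution allotment: 9 base + 2 multi-party = 11. Defense allotment: 9.
Prosecution peremptories used: #18 — 1 (the for-cause on #19 doesn't count).
Defense peremptories used: #4, #11, #26, #3, #22 — 5 (the for-cause on #11 doesn't count).
Remaining: (11 − 1) + (9 − 5) = 14.

14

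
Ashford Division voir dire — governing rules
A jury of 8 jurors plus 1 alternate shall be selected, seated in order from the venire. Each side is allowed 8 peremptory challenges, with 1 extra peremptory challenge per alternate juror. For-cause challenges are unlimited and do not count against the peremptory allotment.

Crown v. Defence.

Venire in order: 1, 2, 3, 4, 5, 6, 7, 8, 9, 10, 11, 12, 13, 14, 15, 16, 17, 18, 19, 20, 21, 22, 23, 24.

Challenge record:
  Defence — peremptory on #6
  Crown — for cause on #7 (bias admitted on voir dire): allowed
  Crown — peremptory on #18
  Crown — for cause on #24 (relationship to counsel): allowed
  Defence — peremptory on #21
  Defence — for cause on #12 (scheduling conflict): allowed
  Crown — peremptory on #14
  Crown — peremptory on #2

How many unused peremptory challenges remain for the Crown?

Crown allotment: 8 base + 1 × 1 alternate = 9.
Crown peremptories used: #18, #14, #2 — 3 (for-cause on #7, #24 don't count).
Remaining: 9 − 3 = 6.

6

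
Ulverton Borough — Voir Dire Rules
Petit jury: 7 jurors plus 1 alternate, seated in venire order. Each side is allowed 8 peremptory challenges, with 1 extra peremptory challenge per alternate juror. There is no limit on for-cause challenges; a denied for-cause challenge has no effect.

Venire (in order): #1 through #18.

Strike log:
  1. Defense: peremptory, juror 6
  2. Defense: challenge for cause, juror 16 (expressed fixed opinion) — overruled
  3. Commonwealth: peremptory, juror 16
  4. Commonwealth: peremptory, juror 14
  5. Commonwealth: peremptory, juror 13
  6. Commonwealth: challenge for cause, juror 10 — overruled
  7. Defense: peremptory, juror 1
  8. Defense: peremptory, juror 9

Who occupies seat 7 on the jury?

10

Removed: #1, #6, #9, #13, #14, #16. (#10 stays — for-cause denied.)
Seating in order: seats 1–7 → #2, #3, #4, #5, #7, #8, #10; alternates → #11.
So seat 7 is #10.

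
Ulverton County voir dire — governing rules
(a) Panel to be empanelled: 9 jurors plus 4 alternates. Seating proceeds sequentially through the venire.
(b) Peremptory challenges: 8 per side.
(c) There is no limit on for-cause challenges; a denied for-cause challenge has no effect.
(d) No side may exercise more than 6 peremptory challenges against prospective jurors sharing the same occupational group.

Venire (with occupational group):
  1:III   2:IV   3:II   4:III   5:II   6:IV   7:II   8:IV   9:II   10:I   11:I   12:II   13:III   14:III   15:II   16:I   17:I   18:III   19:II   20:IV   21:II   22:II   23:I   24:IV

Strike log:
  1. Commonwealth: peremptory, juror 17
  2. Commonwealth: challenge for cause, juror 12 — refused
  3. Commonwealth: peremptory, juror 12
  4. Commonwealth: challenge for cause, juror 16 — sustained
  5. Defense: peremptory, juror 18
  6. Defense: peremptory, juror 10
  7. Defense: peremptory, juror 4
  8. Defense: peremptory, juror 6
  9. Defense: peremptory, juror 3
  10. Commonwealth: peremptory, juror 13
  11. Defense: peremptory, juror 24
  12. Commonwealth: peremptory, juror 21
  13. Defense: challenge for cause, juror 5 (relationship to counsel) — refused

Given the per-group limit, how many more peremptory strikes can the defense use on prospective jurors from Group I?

Defense peremptories so far: #18, #10, #4, #6, #3, #24 — 6 of 8 used, 2 left overall.
Against Group I: #10 — 1 used; per-group cap 6 leaves 5.
Binding limit: min(2, 5) = 2.

2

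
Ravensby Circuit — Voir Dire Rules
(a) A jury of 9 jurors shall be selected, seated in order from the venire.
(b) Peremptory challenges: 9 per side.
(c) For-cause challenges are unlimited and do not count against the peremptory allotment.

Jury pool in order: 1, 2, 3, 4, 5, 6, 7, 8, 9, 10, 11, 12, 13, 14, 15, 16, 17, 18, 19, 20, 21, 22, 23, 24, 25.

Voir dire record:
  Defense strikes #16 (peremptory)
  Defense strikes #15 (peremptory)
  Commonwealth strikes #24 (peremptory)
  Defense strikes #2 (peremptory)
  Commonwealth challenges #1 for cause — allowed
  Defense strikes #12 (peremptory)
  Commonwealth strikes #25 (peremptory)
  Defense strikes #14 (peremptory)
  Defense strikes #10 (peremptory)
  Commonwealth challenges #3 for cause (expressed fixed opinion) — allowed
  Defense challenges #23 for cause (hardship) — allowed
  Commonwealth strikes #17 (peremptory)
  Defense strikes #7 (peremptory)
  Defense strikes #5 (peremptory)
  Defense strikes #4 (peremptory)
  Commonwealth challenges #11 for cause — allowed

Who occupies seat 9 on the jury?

22

Removed: #1, #2, #3, #4, #5, #7, #10, #11, #12, #14, #15, #16, #17, #23, #24, #25.
Seating in order: seats 1–9 → #6, #8, #9, #13, #18, #19, #20, #21, #22.
So seat 9 is #22.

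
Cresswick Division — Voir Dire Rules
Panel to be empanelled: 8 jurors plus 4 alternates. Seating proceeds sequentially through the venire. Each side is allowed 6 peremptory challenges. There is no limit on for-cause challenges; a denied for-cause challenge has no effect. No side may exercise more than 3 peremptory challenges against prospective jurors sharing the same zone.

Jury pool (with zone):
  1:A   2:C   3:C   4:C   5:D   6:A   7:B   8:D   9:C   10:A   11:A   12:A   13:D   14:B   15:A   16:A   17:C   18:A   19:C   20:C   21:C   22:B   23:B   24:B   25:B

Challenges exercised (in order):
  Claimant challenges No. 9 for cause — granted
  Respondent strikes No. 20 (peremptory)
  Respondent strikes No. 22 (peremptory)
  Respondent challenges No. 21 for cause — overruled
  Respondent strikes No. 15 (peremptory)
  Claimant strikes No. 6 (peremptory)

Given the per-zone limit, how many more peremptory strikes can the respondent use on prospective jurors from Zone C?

Respondent peremptories so far: #20, #22, #15 — 3 of 6 used, 3 left overall.
Against Zone C: #20 — 1 used; per-zone cap 3 leaves 2.
Binding limit: min(3, 2) = 2.

2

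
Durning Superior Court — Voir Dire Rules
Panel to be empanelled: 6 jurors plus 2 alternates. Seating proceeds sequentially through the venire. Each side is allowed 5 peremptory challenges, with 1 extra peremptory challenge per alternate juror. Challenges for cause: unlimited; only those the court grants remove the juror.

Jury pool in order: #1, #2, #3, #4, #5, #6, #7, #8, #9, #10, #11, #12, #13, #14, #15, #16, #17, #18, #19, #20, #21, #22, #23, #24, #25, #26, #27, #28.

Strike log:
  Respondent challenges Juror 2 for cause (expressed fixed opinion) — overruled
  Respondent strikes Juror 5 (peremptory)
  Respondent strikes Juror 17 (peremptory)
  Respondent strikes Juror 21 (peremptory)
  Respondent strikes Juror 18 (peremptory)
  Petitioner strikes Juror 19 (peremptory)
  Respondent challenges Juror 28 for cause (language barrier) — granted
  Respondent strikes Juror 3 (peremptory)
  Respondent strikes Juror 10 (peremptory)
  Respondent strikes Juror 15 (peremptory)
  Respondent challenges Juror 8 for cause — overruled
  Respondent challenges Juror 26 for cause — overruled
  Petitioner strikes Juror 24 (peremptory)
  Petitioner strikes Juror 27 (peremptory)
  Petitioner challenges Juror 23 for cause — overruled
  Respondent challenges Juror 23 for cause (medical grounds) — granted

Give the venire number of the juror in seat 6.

8

Removed: #3, #5, #10, #15, #17, #18, #19, #21, #23, #24, #27, #28. (#2, #8, #26 stay — for-cause denied.)
Seating in order: seats 1–6 → #1, #2, #4, #6, #7, #8; alternates → #9, #11.
So seat 6 is #8.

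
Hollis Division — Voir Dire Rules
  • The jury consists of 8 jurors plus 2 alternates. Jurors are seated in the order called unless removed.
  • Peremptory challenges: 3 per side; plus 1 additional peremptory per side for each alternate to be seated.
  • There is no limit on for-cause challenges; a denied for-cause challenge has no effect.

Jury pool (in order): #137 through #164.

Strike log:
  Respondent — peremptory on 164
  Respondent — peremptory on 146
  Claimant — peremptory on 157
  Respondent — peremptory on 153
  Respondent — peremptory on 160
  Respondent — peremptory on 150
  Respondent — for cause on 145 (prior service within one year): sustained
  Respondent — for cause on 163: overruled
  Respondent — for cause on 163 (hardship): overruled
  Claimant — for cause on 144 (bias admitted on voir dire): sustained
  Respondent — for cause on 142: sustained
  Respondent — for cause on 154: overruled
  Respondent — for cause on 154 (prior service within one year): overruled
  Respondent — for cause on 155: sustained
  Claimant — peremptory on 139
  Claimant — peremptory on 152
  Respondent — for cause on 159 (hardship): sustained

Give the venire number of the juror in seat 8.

Removed: #139, #142, #144, #145, #146, #150, #152, #153, #155, #157, #159, #160, #164. (#154, #163 stay — for-cause denied.)
Seating in order: seats 1–8 → #137, #138, #140, #141, #143, #147, #148, #149; alternates → #151, #154.
So seat 8 is #149.

149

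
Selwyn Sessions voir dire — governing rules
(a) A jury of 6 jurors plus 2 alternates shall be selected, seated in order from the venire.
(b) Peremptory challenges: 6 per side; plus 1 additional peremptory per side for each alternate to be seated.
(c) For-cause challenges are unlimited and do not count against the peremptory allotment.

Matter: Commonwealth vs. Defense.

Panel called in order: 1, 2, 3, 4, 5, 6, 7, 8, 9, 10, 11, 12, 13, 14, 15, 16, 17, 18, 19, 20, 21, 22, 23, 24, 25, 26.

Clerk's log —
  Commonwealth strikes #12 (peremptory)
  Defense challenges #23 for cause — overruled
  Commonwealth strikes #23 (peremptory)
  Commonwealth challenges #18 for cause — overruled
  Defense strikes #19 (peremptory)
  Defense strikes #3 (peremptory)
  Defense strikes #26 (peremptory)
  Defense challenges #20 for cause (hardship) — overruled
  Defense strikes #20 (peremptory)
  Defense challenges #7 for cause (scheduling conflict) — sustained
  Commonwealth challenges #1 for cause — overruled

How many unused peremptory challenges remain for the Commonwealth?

Commonwealth allotment: 6 base + 1 × 2 alternates = 8.
Commonwealth peremptories used: #12, #23 — 2 (for-cause on #18, #1 don't count).
Remaining: 8 − 2 = 6.

6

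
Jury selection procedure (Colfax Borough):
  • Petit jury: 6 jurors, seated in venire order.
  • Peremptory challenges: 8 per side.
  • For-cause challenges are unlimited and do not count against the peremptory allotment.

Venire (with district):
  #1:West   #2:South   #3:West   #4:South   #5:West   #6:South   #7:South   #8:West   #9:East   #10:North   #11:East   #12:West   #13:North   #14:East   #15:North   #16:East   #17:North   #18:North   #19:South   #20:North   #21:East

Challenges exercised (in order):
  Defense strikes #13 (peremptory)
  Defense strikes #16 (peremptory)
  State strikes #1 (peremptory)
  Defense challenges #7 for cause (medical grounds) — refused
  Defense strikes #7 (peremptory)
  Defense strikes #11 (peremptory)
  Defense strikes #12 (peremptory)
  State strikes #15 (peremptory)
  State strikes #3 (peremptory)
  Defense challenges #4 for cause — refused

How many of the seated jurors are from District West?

Removed: #1, #3, #7, #11, #12, #13, #15, #16.
Seated jurors 1–6: #2, #4, #5, #6, #8, #9.
Of those, in District West: #5, #8 → 2.

2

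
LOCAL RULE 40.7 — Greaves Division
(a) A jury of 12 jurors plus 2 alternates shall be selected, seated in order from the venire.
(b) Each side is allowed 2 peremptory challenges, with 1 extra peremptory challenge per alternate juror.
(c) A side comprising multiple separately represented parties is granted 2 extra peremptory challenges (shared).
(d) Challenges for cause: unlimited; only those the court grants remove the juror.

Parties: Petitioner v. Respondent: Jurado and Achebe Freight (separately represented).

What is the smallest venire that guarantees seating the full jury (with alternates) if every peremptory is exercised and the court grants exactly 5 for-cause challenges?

Seats to fill: 12 + 2 alternates = 14.
Peremptories — Petitioner: 2 + 1×2 = 4; Respondent: 2 + 1×2 + 2 = 6; total 10.
For-cause removals: 5.
Minimum venire: 14 + 10 + 5 = 29.

29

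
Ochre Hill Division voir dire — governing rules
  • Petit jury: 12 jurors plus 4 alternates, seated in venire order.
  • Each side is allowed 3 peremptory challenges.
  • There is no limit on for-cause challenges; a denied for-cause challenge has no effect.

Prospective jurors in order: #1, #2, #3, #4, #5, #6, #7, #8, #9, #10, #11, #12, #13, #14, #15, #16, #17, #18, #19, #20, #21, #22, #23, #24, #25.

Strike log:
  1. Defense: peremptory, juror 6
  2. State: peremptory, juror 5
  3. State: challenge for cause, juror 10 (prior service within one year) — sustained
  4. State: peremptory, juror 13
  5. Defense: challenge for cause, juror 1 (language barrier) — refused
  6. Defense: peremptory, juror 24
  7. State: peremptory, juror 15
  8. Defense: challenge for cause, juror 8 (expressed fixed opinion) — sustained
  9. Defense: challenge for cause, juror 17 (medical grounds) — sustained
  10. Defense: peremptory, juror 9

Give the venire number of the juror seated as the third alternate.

Removed: #5, #6, #8, #9, #10, #13, #15, #17, #24. (#1 stays — for-cause denied.)
Filling seats in venire order through position 15: #1, #2, #3, #4, #7, #11, #12, #14, #16, #18, #19, #20, #21, #22, #23.
So alternate 3 is #23.

23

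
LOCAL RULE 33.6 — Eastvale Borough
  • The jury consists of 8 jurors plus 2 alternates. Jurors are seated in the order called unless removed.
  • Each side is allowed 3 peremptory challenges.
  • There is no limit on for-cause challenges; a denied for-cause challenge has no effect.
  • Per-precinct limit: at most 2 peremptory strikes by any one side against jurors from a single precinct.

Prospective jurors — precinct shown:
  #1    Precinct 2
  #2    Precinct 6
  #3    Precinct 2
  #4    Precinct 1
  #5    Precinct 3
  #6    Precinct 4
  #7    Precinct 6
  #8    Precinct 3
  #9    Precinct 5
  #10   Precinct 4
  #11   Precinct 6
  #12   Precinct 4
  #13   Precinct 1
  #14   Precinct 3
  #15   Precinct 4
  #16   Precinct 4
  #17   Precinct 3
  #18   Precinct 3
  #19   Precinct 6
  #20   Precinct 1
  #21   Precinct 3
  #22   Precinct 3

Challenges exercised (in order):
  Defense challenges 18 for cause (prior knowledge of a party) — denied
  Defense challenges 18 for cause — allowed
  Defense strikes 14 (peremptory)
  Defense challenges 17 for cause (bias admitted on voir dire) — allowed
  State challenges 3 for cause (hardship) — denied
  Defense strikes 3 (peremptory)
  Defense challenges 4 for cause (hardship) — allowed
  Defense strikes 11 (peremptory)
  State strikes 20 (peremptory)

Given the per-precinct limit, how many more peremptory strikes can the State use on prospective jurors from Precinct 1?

State peremptories so far: #20 — 1 of 3 used, 2 left overall.
Against Precinct 1: #20 — 1 used; per-precinct cap 2 leaves 1.
Binding limit: min(2, 1) = 1.

1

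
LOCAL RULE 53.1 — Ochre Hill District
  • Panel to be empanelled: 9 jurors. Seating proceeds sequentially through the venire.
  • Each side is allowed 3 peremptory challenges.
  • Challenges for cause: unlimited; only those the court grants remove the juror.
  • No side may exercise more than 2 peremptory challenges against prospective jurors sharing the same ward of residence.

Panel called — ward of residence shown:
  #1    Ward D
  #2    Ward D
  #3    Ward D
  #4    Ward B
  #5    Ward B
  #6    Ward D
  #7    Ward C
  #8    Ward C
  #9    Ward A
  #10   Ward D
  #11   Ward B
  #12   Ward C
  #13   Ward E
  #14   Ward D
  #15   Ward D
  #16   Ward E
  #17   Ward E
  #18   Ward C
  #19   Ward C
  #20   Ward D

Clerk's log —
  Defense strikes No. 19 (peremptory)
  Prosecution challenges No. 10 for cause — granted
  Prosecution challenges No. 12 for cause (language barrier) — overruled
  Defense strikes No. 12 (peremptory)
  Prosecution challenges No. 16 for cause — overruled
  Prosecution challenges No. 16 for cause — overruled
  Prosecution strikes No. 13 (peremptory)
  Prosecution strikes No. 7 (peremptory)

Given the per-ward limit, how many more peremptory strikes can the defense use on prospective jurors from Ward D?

Defense peremptories so far: #19, #12 — 2 of 3 used, 1 left overall.
Against Ward D: none yet — per-ward cap 2 leaves 2.
Binding limit: min(1, 2) = 1.

1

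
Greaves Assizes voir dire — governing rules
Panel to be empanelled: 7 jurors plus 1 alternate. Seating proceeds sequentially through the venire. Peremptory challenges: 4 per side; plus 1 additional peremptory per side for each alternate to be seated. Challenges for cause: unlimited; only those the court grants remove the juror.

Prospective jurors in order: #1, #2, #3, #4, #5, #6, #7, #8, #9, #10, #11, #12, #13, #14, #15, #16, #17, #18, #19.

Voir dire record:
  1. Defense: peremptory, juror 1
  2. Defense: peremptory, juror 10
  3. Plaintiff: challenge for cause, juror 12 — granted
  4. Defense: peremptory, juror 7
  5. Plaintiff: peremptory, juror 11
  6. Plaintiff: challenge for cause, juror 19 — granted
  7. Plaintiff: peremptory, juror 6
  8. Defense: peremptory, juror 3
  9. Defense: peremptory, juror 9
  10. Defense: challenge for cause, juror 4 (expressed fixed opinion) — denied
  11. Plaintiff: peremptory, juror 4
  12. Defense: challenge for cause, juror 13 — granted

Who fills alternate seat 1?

18

Removed: #1, #3, #4, #6, #7, #9, #10, #11, #12, #13, #19.
Seating in order: seats 1–7 → #2, #5, #8, #14, #15, #16, #17; alternates → #18.
So alternate 1 is #18.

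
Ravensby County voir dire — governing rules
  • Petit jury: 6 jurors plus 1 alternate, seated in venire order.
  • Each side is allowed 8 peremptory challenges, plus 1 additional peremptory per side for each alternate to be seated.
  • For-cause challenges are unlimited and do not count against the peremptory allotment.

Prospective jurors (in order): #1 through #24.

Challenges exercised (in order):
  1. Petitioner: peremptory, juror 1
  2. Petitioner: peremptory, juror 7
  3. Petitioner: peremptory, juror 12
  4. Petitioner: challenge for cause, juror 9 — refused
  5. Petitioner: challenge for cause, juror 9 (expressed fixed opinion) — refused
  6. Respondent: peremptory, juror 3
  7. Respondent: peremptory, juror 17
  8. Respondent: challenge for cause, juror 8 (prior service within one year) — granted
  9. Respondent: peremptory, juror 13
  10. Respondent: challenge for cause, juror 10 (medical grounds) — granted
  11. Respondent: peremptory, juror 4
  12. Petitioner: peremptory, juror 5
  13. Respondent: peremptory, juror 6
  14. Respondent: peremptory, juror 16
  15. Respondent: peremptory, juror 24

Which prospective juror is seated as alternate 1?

19

Removed: #1, #3, #4, #5, #6, #7, #8, #10, #12, #13, #16, #17, #24. (#9 stays — for-cause denied.)
Seating in order: seats 1–6 → #2, #9, #11, #14, #15, #18; alternates → #19.
So alternate 1 is #19.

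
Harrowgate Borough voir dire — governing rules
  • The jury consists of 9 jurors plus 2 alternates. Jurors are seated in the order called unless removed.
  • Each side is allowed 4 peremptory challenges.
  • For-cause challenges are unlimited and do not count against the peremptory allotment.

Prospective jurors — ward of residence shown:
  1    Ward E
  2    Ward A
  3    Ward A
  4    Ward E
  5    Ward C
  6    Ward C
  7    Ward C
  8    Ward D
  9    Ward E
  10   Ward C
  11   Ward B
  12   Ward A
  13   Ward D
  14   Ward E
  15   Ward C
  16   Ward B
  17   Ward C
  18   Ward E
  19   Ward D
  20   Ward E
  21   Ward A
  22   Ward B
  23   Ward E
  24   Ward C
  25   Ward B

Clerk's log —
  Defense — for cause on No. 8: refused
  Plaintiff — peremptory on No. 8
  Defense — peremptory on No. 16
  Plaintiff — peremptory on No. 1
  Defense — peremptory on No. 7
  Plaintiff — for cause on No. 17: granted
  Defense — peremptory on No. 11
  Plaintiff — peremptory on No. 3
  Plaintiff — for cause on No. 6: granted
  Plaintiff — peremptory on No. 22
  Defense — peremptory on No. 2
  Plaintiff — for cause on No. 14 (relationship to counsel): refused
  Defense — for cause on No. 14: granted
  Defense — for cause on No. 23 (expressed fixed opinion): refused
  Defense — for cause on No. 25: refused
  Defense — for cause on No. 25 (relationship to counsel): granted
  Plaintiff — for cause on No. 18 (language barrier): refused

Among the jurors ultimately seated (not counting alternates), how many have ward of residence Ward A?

Removed: #1, #2, #3, #6, #7, #8, #11, #14, #16, #17, #22, #25.
Seated jurors 1–9: #4, #5, #9, #10, #12, #13, #15, #18, #19 (alternates #20, #21 not counted).
Of those, in Ward A: #12 → 1.

1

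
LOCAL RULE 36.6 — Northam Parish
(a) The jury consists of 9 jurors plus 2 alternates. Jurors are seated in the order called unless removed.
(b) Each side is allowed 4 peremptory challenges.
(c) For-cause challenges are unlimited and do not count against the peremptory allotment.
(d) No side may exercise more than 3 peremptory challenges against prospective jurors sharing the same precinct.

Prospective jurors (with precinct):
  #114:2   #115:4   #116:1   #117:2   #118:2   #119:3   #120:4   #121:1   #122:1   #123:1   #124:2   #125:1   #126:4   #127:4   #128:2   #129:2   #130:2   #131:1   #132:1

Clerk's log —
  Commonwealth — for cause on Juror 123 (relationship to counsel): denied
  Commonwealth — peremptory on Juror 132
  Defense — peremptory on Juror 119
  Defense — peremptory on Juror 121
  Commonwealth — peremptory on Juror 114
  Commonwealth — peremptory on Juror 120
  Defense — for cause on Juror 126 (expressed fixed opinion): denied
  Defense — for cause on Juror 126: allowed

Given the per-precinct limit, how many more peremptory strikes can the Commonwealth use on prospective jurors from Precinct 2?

Commonwealth peremptories so far: #132, #114, #120 — 3 of 4 used, 1 left overall.
Against Precinct 2: #114 — 1 used; per-precinct cap 3 leaves 2.
Binding limit: min(1, 2) = 1.

1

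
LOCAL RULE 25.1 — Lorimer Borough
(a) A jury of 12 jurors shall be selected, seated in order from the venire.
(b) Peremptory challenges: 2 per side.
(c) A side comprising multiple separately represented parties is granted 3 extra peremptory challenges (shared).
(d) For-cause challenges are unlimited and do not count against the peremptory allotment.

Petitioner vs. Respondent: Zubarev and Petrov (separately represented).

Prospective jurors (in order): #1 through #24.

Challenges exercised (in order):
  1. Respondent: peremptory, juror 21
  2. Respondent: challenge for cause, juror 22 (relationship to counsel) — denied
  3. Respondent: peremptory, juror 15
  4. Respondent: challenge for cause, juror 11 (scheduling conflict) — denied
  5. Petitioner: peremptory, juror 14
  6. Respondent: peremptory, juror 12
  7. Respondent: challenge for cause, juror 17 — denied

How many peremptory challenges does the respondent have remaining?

Respondent allotment: 2 base + 3 multi-party = 5.
Respondent peremptories used: #21, #15, #12 — 3 (for-cause on #22, #11, #17 don't count).
Remaining: 5 − 3 = 2.

2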